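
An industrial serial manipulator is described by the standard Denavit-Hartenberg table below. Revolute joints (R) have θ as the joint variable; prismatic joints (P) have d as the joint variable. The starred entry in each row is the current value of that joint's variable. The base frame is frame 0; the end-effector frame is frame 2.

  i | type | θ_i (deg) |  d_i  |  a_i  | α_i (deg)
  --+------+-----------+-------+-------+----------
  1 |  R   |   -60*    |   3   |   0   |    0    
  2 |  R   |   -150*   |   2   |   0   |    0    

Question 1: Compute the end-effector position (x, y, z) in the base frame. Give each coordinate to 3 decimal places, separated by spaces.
after link 1: o_1 = (0.0000, 0.0000, 3.0000)
after link 2: o_2 = (0.0000, 0.0000, 5.0000)

0.000 0.000 5.000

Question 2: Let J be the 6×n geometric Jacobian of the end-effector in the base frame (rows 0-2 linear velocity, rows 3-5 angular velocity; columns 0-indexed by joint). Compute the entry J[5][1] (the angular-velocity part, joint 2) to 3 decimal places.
1.000

axis z_1 = (0.0000,0.0000,1.0000); lever o_n−o_1 = (0.0000,0.0000,2.0000)
cross product → J_v[:, 1] = (0.0000,0.0000,0.0000)
J_ω[:, 1] = z_1
entry J[5][1] = 1.0000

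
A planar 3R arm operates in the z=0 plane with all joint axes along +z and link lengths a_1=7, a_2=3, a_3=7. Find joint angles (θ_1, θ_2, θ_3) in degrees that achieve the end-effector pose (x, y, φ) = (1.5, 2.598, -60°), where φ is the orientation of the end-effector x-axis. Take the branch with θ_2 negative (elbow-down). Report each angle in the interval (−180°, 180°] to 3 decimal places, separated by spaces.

wrist centre = target − a_3·(cos φ, sin φ) = (-2.0000, 8.6602)
cos θ_2 = (78.9987−7²−3²)/(2·7·3) = 0.5000; θ_2 = -60.0021° (elbow-down)
β = atan2(8.6602,-2.0000) = 103.0040°; ψ = atan2(-2.5981,8.4999) = -16.9966°
θ_1 = β − ψ = 120.0006°
θ_3 = φ − θ_1 − θ_2 = -119.9985° (wrapped to (-180°,180°])

120.001 -60.002 -119.999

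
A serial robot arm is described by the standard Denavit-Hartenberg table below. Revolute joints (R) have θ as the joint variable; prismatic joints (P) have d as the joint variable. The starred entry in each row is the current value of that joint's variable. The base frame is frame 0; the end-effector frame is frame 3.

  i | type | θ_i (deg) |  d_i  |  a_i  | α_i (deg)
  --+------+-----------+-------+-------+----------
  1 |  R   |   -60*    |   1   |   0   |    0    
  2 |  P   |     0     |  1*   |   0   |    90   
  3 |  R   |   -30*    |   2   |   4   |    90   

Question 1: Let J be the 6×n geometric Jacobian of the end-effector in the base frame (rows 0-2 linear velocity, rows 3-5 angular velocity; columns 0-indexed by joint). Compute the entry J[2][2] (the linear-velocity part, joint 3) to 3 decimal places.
axis z_2 = (-0.8660,-0.5000,0.0000); lever o_n−o_2 = (0.0000,-4.0000,-2.0000)
cross product → J_v[:, 2] = (1.0000,-1.7321,3.4641)
J_ω[:, 2] = z_2
entry J[2][2] = 3.4641

3.464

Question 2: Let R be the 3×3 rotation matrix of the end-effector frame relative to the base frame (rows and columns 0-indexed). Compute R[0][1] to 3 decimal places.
End-effector y-axis (col 1 of R) = (-0.8660,-0.5000,0.0000)
R[0][1] = -0.8660

-0.866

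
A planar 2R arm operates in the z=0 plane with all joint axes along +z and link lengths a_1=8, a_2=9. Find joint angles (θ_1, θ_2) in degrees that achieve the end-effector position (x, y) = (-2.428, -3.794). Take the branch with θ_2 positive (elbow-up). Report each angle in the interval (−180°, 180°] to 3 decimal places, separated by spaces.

cos θ_2 = (20.2896−8²−9²)/(2·8·9) = -0.8660; θ_2 = 150.0022° (elbow-up)
β = atan2(-3.7940,-2.4280) = -122.6175°; ψ = atan2(4.4997,0.2056) = 87.3839°
θ_1 = β − ψ = -210.0014°

149.999 150.002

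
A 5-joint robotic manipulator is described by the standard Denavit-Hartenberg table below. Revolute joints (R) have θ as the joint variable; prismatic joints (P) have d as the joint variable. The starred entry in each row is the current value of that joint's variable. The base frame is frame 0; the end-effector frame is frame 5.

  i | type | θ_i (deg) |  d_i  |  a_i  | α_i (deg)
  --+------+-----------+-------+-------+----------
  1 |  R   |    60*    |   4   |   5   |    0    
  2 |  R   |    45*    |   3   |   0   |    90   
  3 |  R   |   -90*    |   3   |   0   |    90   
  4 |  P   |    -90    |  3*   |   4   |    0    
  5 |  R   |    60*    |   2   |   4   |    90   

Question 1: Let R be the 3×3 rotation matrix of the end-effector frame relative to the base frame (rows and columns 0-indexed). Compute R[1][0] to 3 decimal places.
-0.129

End-effector x-axis (col 0 of R) = (-0.4830,-0.1294,-0.8660)
R[1][0] = -0.1294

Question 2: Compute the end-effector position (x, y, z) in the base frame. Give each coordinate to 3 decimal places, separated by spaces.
after link 1: o_1 = (2.5000, 4.3301, 4.0000)
after link 2: o_2 = (2.5000, 4.3301, 7.0000)
after link 3: o_3 = (5.3978, 5.1066, 7.0000)
after link 4: o_4 = (2.3105, 1.1735, 7.0000)
after link 5: o_5 = (0.8963, -1.2760, 3.5359)

0.896 -1.276 3.536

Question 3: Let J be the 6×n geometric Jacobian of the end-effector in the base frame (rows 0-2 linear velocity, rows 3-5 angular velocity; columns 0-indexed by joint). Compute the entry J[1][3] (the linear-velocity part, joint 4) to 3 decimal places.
-0.966

prismatic axis z_3 = (0.2588,-0.9659,-0.0000)
J_v[:, 3] = z_3; J_ω[:, 3] = (0,0,0)
entry J[1][3] = -0.9659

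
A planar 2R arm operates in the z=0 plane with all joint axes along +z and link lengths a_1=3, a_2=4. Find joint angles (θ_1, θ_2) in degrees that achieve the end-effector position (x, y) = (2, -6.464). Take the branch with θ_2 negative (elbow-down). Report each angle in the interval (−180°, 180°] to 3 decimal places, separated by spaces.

-55.612 -30.006

cos θ_2 = (45.7833−3²−4²)/(2·3·4) = 0.8660; θ_2 = -30.0063° (elbow-down)
β = atan2(-6.4640,2.0000) = -72.8076°; ψ = atan2(-2.0004,6.4639) = -17.1957°
θ_1 = β − ψ = -55.6119°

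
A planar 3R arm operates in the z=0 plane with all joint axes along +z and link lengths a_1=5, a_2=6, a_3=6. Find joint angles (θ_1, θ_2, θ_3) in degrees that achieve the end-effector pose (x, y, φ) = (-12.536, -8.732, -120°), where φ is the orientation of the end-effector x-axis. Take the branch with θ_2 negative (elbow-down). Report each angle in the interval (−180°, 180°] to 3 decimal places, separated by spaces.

wrist centre = target − a_3·(cos φ, sin φ) = (-9.5360, -3.5358)
cos θ_2 = (103.4375−5²−6²)/(2·5·6) = 0.7073; θ_2 = -44.9850° (elbow-down)
β = atan2(-3.5358,-9.5360) = -159.6558°; ψ = atan2(-4.2415,9.2438) = -24.6482°
θ_1 = β − ψ = -135.0076°
θ_3 = φ − θ_1 − θ_2 = 59.9926° (wrapped to (-180°,180°])

-135.008 -44.985 59.993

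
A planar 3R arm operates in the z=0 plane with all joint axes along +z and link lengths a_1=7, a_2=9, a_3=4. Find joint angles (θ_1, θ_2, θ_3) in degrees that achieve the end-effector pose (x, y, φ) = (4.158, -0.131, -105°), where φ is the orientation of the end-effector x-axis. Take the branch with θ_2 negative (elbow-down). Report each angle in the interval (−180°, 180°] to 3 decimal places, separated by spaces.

wrist centre = target − a_3·(cos φ, sin φ) = (5.1933, 3.7327)
cos θ_2 = (40.9032−7²−9²)/(2·7·9) = -0.7071; θ_2 = -135.0009° (elbow-down)
β = atan2(3.7327,5.1933) = 35.7070°; ψ = atan2(-6.3639,0.6359) = -84.2934°
θ_1 = β − ψ = 120.0003°
θ_3 = φ − θ_1 − θ_2 = -89.9994° (wrapped to (-180°,180°])

120.000 -135.001 -89.999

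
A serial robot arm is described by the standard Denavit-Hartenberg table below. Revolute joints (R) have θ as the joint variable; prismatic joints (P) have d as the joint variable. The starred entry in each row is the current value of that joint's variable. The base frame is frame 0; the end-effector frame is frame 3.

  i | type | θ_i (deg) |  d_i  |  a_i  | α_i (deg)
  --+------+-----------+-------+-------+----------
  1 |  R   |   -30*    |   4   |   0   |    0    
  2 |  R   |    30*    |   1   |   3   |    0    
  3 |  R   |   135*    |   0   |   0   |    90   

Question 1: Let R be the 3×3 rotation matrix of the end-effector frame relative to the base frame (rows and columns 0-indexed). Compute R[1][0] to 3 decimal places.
End-effector x-axis (col 0 of R) = (-0.7071,0.7071,0.0000)
R[1][0] = 0.7071

0.707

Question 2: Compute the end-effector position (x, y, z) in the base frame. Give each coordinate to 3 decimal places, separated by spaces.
3.000 0.000 5.000

after link 1: o_1 = (0.0000, 0.0000, 4.0000)
after link 2: o_2 = (3.0000, 0.0000, 5.0000)
after link 3: o_3 = (3.0000, 0.0000, 5.0000)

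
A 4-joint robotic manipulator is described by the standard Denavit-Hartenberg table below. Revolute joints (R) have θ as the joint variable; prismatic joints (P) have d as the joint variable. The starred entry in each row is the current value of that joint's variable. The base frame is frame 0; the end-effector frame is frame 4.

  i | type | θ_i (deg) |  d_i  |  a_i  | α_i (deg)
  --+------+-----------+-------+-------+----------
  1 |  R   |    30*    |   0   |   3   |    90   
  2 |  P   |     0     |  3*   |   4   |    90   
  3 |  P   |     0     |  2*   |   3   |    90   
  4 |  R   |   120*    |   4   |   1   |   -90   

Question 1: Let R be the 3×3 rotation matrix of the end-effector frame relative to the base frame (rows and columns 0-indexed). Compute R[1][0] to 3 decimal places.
End-effector x-axis (col 0 of R) = (-0.4330,-0.2500,-0.8660)
R[1][0] = -0.2500

-0.250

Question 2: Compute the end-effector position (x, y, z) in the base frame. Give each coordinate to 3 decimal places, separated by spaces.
7.727 5.616 -2.866

after link 1: o_1 = (2.5981, 1.5000, 0.0000)
after link 2: o_2 = (7.5622, 0.9019, 0.0000)
after link 3: o_3 = (10.1603, 2.4019, -2.0000)
after link 4: o_4 = (7.7272, 5.6160, -2.8660)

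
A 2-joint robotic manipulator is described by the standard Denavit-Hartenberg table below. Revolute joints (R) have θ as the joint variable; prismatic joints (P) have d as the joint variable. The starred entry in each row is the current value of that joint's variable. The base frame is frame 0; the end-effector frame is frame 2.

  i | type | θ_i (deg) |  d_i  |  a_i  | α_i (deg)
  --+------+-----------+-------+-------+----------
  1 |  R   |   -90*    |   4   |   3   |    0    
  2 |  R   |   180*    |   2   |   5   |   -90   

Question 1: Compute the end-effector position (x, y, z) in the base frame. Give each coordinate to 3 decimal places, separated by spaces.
after link 1: o_1 = (0.0000, -3.0000, 4.0000)
after link 2: o_2 = (0.0000, 2.0000, 6.0000)

0.000 2.000 6.000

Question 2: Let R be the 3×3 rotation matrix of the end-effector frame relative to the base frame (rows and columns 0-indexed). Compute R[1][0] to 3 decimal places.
End-effector x-axis (col 0 of R) = (0.0000,1.0000,0.0000)
R[1][0] = 1.0000

1.000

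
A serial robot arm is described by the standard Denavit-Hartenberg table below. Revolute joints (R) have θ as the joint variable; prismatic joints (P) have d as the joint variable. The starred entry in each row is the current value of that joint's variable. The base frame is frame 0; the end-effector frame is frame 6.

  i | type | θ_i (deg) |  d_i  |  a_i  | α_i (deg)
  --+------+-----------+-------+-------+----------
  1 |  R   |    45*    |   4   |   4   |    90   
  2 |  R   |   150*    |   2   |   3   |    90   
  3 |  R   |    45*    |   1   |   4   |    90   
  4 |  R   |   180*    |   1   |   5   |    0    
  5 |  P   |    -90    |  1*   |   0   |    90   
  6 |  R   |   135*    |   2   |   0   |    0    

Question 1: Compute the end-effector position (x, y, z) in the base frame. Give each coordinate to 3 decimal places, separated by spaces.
after link 1: o_1 = (2.8284, 2.8284, 4.0000)
after link 2: o_2 = (2.4055, -0.4229, 5.5000)
after link 3: o_3 = (3.0270, -3.8014, 7.7802)
after link 4: o_4 = (1.7591, 0.9306, 6.3660)
after link 5: o_5 = (0.8261, 0.9976, 6.7196)
after link 6: o_6 = (0.9600, -0.8684, 7.4267)

0.960 -0.868 7.427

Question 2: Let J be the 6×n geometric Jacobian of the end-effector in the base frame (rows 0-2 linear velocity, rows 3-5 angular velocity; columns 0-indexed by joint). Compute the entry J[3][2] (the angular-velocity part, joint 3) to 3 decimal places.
axis z_2 = (0.3536,0.3536,0.8660); lever o_n−o_2 = (-1.4455,-0.4455,1.9267)
cross product → J_v[:, 2] = (1.0670,-1.9330,0.3536)
J_ω[:, 2] = z_2
entry J[3][2] = 0.3536

0.354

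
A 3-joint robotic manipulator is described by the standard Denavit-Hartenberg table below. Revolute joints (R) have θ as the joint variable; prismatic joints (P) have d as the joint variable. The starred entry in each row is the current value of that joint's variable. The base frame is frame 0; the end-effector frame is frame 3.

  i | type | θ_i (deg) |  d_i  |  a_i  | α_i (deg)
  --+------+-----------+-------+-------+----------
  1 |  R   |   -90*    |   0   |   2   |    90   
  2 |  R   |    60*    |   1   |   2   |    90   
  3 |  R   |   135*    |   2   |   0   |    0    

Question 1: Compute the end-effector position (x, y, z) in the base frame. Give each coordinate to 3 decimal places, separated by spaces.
-1.000 -4.732 0.732

after link 1: o_1 = (0.0000, -2.0000, 0.0000)
after link 2: o_2 = (-1.0000, -3.0000, 1.7321)
after link 3: o_3 = (-1.0000, -4.7321, 0.7321)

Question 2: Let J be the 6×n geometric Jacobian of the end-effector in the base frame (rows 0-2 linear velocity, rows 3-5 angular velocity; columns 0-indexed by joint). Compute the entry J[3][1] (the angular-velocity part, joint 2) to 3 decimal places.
axis z_1 = (-1.0000,-0.0000,0.0000); lever o_n−o_1 = (-1.0000,-2.7321,0.7321)
cross product → J_v[:, 1] = (0.0000,0.7321,2.7321)
J_ω[:, 1] = z_1
entry J[3][1] = -1.0000

-1.000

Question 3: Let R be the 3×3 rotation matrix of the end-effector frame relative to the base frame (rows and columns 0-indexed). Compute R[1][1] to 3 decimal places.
0.354

End-effector y-axis (col 1 of R) = (0.7071,0.3536,-0.6124)
R[1][1] = 0.3536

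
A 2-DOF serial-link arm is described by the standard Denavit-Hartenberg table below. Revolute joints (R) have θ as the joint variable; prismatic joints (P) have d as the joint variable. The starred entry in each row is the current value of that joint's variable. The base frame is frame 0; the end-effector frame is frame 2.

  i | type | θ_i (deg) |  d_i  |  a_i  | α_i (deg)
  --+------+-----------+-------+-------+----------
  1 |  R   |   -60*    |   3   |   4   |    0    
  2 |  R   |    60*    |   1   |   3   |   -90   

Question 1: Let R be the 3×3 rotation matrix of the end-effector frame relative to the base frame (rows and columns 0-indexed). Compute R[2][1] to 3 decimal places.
End-effector y-axis (col 1 of R) = (0.0000,0.0000,-1.0000)
R[2][1] = -1.0000

-1.000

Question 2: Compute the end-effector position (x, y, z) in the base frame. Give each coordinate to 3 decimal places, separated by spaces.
5.000 -3.464 4.000

after link 1: o_1 = (2.0000, -3.4641, 3.0000)
after link 2: o_2 = (5.0000, -3.4641, 4.0000)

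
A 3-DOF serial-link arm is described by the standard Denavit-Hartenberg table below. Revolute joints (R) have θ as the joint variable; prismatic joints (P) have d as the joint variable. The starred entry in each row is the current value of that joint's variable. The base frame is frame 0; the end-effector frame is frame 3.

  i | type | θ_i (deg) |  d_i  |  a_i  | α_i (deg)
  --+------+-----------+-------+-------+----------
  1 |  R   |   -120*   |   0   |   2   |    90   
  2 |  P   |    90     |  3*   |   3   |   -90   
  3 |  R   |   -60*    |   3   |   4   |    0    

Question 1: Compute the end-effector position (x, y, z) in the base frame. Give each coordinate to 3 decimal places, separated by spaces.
after link 1: o_1 = (-1.0000, -1.7321, 0.0000)
after link 2: o_2 = (-3.5981, -0.2321, 3.0000)
after link 3: o_3 = (-5.0981, 4.0981, 5.0000)

-5.098 4.098 5.000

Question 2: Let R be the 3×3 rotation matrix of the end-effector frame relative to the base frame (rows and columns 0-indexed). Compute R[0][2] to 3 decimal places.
End-effector z-axis (col 2 of R) = (0.5000,0.8660,0.0000)
R[0][2] = 0.5000

0.500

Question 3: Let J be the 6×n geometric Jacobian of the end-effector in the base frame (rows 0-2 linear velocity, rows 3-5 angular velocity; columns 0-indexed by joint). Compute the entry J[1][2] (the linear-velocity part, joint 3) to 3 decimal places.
-1.000

axis z_2 = (0.5000,0.8660,0.0000); lever o_n−o_2 = (-1.5000,4.3301,2.0000)
cross product → J_v[:, 2] = (1.7321,-1.0000,3.4641)
J_ω[:, 2] = z_2
entry J[1][2] = -1.0000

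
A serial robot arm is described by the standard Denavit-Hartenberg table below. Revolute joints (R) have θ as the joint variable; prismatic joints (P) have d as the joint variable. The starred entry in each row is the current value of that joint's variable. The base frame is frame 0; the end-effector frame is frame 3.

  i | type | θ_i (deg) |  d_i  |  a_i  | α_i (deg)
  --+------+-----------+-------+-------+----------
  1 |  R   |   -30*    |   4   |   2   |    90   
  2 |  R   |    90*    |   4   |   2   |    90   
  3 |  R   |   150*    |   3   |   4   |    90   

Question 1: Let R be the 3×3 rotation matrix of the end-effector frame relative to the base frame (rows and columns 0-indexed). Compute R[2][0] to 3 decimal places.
-0.866

End-effector x-axis (col 0 of R) = (-0.2500,-0.4330,-0.8660)
R[2][0] = -0.8660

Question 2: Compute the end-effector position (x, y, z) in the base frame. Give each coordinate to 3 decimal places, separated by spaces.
1.330 -7.696 2.536

after link 1: o_1 = (1.7321, -1.0000, 4.0000)
after link 2: o_2 = (-0.2679, -4.4641, 6.0000)
after link 3: o_3 = (1.3301, -7.6962, 2.5359)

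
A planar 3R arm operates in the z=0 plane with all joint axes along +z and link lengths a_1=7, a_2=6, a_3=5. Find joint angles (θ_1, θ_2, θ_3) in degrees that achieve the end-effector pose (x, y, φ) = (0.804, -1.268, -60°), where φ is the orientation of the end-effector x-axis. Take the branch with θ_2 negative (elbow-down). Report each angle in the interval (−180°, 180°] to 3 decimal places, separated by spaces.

wrist centre = target − a_3·(cos φ, sin φ) = (-1.6960, 3.0621)
cos θ_2 = (12.2530−7²−6²)/(2·7·6) = -0.8660; θ_2 = -150.0011° (elbow-down)
β = atan2(3.0621,-1.6960) = 118.9805°; ψ = atan2(-2.9999,1.8038) = -58.9822°
θ_1 = β − ψ = 177.9627°
θ_3 = φ − θ_1 − θ_2 = -87.9615° (wrapped to (-180°,180°])

177.963 -150.001 -87.962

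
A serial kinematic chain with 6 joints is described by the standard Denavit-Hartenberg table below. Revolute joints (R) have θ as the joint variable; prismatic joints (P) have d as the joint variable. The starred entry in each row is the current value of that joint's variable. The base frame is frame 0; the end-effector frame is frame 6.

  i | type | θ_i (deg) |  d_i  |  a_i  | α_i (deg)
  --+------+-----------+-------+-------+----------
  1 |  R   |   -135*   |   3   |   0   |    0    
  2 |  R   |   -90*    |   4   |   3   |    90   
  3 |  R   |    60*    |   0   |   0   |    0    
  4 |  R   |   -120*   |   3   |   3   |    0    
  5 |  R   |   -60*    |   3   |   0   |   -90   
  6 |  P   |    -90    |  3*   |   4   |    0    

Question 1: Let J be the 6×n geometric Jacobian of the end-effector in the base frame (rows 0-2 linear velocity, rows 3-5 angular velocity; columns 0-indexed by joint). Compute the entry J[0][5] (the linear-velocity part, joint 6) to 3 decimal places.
-0.612

prismatic axis z_5 = (-0.6124,0.6124,-0.5000)
J_v[:, 5] = z_5; J_ω[:, 5] = (0,0,0)
entry J[0][5] = -0.6124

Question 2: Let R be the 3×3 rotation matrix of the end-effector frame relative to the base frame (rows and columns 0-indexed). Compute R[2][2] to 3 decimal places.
End-effector z-axis (col 2 of R) = (-0.6124,0.6124,-0.5000)
R[2][2] = -0.5000

-0.500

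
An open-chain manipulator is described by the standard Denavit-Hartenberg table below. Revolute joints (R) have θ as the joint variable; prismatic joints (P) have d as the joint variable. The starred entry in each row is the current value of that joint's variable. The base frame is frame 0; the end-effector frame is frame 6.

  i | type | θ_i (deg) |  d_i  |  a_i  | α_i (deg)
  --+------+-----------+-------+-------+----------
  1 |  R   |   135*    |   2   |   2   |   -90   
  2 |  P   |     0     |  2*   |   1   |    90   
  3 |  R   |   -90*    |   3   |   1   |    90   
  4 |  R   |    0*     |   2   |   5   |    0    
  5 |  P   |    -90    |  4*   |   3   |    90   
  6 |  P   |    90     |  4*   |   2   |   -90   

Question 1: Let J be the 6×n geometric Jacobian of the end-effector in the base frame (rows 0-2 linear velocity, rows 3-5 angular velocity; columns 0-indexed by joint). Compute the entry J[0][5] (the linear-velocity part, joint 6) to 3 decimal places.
prismatic axis z_5 = (-0.7071,-0.7071,-0.0000)
J_v[:, 5] = z_5; J_ω[:, 5] = (0,0,0)
entry J[0][5] = -0.7071

-0.707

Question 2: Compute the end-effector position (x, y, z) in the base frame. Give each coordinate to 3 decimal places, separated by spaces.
after link 1: o_1 = (-1.4142, 1.4142, 2.0000)
after link 2: o_2 = (-3.5355, 0.7071, 2.0000)
after link 3: o_3 = (-2.8284, 1.4142, 5.0000)
after link 4: o_4 = (2.1213, 3.5355, 5.0000)
after link 5: o_5 = (4.9497, 0.7071, 2.0000)
after link 6: o_6 = (3.5355, -3.5355, 2.0000)

3.536 -3.536 2.000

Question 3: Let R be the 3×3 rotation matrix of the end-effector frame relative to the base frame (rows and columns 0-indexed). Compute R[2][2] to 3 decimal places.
End-effector z-axis (col 2 of R) = (-0.0000,-0.0000,1.0000)
R[2][2] = 1.0000

1.000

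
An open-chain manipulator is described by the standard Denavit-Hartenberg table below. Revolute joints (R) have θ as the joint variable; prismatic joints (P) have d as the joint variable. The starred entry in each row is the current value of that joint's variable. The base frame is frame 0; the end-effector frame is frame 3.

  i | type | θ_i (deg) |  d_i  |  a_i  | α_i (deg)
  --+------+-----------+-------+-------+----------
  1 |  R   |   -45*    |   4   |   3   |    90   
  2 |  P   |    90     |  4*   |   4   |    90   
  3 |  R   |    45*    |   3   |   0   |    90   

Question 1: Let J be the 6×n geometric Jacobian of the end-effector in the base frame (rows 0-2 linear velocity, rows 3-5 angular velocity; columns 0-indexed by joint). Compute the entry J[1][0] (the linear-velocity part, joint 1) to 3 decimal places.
1.414

axis z_0 = ẑ; lever o_n−o_0 = (1.4142,-7.0711,8.0000)
cross product → J_v[:, 0] = (7.0711,1.4142,-0.0000)
J_ω[:, 0] = z_0
entry J[1][0] = 1.4142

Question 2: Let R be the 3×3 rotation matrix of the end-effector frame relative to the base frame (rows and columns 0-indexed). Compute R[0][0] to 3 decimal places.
-0.500

End-effector x-axis (col 0 of R) = (-0.5000,-0.5000,0.7071)
R[0][0] = -0.5000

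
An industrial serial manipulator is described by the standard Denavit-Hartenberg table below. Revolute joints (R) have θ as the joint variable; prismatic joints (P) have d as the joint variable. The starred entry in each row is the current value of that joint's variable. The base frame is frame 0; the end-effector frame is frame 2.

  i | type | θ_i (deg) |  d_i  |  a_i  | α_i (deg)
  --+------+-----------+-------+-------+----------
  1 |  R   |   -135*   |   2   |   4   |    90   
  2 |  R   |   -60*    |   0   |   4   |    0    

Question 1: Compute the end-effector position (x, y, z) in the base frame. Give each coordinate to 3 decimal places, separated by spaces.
-4.243 -4.243 -1.464

after link 1: o_1 = (-2.8284, -2.8284, 2.0000)
after link 2: o_2 = (-4.2426, -4.2426, -1.4641)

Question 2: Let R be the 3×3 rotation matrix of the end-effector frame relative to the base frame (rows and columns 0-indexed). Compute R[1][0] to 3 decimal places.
End-effector x-axis (col 0 of R) = (-0.3536,-0.3536,-0.8660)
R[1][0] = -0.3536

-0.354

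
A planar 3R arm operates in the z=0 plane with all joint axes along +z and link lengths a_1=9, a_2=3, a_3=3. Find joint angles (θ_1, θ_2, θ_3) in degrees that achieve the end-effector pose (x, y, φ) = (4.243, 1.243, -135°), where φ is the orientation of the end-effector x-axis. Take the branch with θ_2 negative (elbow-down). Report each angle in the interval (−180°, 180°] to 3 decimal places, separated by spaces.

45.003 -134.990 -45.014

wrist centre = target − a_3·(cos φ, sin φ) = (6.3643, 3.3643)
cos θ_2 = (51.8232−9²−3²)/(2·9·3) = -0.7070; θ_2 = -134.9895° (elbow-down)
β = atan2(3.3643,6.3643) = 27.8619°; ψ = atan2(-2.1217,6.8791) = -17.1413°
θ_1 = β − ψ = 45.0032°
θ_3 = φ − θ_1 − θ_2 = -45.0137° (wrapped to (-180°,180°])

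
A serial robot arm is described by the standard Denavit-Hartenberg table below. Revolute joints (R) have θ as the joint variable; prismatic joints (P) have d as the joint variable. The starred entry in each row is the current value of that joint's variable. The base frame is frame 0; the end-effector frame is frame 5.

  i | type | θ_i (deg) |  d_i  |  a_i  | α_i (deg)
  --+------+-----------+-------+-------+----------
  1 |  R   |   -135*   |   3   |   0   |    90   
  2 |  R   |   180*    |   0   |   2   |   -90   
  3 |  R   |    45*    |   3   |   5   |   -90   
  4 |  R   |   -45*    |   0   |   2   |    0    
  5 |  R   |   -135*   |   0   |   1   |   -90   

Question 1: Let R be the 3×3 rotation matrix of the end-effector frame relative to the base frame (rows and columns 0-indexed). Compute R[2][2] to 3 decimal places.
End-effector z-axis (col 2 of R) = (0.0000,0.0000,-1.0000)
R[2][2] = -1.0000

-1.000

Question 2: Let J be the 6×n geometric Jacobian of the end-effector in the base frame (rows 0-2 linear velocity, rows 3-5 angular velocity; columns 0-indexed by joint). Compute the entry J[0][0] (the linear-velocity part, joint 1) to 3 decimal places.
-1.414

axis z_0 = ẑ; lever o_n−o_0 = (6.8284,1.4142,-1.4142)
cross product → J_v[:, 0] = (-1.4142,6.8284,0.0000)
J_ω[:, 0] = z_0
entry J[0][0] = -1.4142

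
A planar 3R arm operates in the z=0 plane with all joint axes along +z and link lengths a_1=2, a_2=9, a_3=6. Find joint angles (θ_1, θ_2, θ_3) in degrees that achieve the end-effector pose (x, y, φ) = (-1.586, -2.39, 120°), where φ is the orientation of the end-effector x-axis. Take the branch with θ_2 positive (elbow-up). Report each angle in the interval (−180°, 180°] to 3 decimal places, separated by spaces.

wrist centre = target − a_3·(cos φ, sin φ) = (1.4140, -7.5862)
cos θ_2 = (59.5491−2²−9²)/(2·2·9) = -0.7070; θ_2 = 134.9889° (elbow-up)
β = atan2(-7.5862,1.4140) = -79.4417°; ψ = atan2(6.3652,-4.3627) = 124.4268°
θ_1 = β − ψ = -203.8685°
θ_3 = φ − θ_1 − θ_2 = -171.1203° (wrapped to (-180°,180°])

156.131 134.989 -171.120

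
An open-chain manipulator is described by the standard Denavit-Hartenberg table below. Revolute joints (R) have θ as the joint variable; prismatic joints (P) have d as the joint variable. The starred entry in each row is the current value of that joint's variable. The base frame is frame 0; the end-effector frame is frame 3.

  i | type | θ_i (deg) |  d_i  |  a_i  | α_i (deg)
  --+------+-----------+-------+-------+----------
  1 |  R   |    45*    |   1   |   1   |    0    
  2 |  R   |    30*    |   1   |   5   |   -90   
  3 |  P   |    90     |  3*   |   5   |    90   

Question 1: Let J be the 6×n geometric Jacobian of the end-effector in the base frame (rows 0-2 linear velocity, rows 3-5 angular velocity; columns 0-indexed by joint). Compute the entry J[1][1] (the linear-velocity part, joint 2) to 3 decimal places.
axis z_1 = (0.0000,0.0000,1.0000); lever o_n−o_1 = (-1.6037,5.6061,-4.0000)
cross product → J_v[:, 1] = (-5.6061,-1.6037,0.0000)
J_ω[:, 1] = z_1
entry J[1][1] = -1.6037

-1.604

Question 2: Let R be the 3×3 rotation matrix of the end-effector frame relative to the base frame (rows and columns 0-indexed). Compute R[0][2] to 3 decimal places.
0.259

End-effector z-axis (col 2 of R) = (0.2588,0.9659,0.0000)
R[0][2] = 0.2588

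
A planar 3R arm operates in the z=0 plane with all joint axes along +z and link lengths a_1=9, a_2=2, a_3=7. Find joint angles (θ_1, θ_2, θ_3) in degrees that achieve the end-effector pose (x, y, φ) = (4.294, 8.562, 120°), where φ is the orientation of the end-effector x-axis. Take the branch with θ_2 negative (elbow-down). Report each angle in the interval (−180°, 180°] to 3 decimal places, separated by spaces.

wrist centre = target − a_3·(cos φ, sin φ) = (7.7940, 2.4998)
cos θ_2 = (66.9955−9²−2²)/(2·9·2) = -0.5001; θ_2 = -120.0082° (elbow-down)
β = atan2(2.4998,7.7940) = 17.7830°; ψ = atan2(-1.7319,7.9998) = -12.2157°
θ_1 = β − ψ = 29.9987°
θ_3 = φ − θ_1 − θ_2 = -149.9905° (wrapped to (-180°,180°])

29.999 -120.008 -149.991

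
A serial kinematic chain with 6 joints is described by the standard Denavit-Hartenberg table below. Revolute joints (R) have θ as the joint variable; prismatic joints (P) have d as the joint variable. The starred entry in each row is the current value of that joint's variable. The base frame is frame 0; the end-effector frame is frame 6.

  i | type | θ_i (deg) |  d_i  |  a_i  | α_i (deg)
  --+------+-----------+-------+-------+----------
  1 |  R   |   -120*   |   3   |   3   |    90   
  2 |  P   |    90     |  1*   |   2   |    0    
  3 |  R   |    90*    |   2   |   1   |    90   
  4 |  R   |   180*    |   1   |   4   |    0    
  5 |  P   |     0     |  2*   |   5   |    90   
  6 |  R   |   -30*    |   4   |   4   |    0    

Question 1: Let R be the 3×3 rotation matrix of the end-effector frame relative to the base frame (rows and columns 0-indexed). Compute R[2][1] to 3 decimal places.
End-effector y-axis (col 1 of R) = (-0.2500,-0.4330,0.8660)
R[2][1] = 0.8660

0.866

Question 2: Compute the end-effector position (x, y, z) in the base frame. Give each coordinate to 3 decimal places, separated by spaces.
after link 1: o_1 = (-1.5000, -2.5981, 3.0000)
after link 2: o_2 = (-2.3660, -2.0981, 5.0000)
after link 3: o_3 = (-3.5981, -0.2321, 5.0000)
after link 4: o_4 = (-5.5981, -3.6962, 6.0000)
after link 5: o_5 = (-8.0981, -8.0263, 8.0000)
after link 6: o_6 = (-13.2942, -9.0263, 6.0000)

-13.294 -9.026 6.000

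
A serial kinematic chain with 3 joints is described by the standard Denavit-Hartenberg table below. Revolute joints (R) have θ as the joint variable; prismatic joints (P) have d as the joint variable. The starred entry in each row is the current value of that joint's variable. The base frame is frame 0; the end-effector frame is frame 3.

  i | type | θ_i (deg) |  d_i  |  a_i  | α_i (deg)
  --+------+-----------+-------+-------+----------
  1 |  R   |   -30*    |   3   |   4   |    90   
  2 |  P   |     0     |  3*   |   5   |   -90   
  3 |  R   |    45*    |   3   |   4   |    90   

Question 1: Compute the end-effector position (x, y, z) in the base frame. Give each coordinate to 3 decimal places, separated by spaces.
10.158 -6.063 6.000

after link 1: o_1 = (3.4641, -2.0000, 3.0000)
after link 2: o_2 = (6.2942, -7.0981, 3.0000)
after link 3: o_3 = (10.1579, -6.0628, 6.0000)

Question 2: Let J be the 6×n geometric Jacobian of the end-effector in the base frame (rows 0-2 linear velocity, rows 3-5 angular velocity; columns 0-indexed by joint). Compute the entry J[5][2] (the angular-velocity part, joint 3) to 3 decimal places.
axis z_2 = (0.0000,0.0000,1.0000); lever o_n−o_2 = (3.8637,1.0353,3.0000)
cross product → J_v[:, 2] = (-1.0353,3.8637,0.0000)
J_ω[:, 2] = z_2
entry J[5][2] = 1.0000

1.000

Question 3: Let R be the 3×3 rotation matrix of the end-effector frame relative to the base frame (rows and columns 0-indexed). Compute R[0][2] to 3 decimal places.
0.259

End-effector z-axis (col 2 of R) = (0.2588,-0.9659,0.0000)
R[0][2] = 0.2588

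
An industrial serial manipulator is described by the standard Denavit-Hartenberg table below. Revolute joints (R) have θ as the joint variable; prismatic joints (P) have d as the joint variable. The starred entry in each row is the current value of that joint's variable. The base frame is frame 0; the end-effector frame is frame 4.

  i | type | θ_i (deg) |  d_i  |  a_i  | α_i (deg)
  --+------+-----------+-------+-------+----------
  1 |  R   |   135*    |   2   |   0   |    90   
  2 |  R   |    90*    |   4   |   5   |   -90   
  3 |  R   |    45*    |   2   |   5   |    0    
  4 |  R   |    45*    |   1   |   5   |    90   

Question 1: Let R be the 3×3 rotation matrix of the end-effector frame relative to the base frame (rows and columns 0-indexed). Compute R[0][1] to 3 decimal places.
0.707

End-effector y-axis (col 1 of R) = (0.7071,-0.7071,0.0000)
R[0][1] = 0.7071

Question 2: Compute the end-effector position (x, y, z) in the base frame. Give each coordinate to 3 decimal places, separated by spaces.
-1.086 -5.328 10.536

after link 1: o_1 = (0.0000, 0.0000, 2.0000)
after link 2: o_2 = (2.8284, 2.8284, 7.0000)
after link 3: o_3 = (1.7426, -1.0858, 10.5355)
after link 4: o_4 = (-1.0858, -5.3284, 10.5355)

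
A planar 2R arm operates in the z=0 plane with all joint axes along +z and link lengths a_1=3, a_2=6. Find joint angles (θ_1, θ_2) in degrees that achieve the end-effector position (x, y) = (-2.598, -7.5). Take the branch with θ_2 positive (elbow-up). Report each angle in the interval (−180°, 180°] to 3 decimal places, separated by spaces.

-150.000 60.001

cos θ_2 = (62.9996−3²−6²)/(2·3·6) = 0.5000; θ_2 = 60.0007° (elbow-up)
β = atan2(-7.5000,-2.5980) = -109.1061°; ψ = atan2(5.1962,5.9999) = 40.8939°
θ_1 = β − ψ = -150.0000°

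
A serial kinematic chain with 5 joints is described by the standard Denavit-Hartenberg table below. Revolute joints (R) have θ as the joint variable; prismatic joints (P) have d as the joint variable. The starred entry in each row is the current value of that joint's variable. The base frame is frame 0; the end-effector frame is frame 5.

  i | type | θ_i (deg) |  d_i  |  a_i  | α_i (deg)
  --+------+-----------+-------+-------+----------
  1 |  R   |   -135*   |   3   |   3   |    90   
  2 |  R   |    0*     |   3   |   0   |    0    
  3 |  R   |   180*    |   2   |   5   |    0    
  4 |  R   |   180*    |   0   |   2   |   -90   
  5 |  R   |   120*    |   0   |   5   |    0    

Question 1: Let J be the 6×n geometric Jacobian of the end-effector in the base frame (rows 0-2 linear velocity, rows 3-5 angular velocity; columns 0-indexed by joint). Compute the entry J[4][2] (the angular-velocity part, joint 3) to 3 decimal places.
0.707

axis z_2 = (-0.7071,0.7071,0.0000); lever o_n−o_2 = (5.5367,2.2414,0.0000)
cross product → J_v[:, 2] = (0.0000,0.0000,-5.5000)
J_ω[:, 2] = z_2
entry J[4][2] = 0.7071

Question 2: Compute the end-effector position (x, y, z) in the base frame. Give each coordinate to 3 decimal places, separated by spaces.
after link 1: o_1 = (-2.1213, -2.1213, 3.0000)
after link 2: o_2 = (-4.2426, -0.0000, 3.0000)
after link 3: o_3 = (-2.1213, 4.9497, 3.0000)
after link 4: o_4 = (-3.5355, 3.5355, 3.0000)
after link 5: o_5 = (1.2941, 2.2414, 3.0000)

1.294 2.241 3.000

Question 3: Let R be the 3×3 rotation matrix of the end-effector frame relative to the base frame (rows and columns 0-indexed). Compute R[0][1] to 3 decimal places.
0.259

End-effector y-axis (col 1 of R) = (0.2588,0.9659,0.0000)
R[0][1] = 0.2588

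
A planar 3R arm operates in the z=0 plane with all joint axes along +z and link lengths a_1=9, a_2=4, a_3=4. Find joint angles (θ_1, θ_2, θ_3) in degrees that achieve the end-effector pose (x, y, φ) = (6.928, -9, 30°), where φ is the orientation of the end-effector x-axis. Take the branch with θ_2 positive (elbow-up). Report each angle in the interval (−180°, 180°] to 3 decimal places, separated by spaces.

wrist centre = target − a_3·(cos φ, sin φ) = (3.4639, -11.0000)
cos θ_2 = (132.9986−9²−4²)/(2·9·4) = 0.5000; θ_2 = 60.0013° (elbow-up)
β = atan2(-11.0000,3.4639) = -72.5208°; ψ = atan2(3.4641,10.9999) = 17.4805°
θ_1 = β − ψ = -90.0013°
θ_3 = φ − θ_1 − θ_2 = 60.0000° (wrapped to (-180°,180°])

-90.001 60.001 60.000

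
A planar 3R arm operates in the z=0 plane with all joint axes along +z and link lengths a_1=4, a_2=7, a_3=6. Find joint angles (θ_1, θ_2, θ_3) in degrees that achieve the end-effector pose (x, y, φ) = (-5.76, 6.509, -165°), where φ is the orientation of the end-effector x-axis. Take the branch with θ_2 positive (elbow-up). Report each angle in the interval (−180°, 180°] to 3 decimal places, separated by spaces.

29.489 90.004 75.507

wrist centre = target − a_3·(cos φ, sin φ) = (0.0356, 8.0619)
cos θ_2 = (64.9957−4²−7²)/(2·4·7) = -0.0001; θ_2 = 90.0044° (elbow-up)
β = atan2(8.0619,0.0356) = 89.7473°; ψ = atan2(7.0000,3.9995) = 60.2584°
θ_1 = β − ψ = 29.4889°
θ_3 = φ − θ_1 − θ_2 = 75.5067° (wrapped to (-180°,180°])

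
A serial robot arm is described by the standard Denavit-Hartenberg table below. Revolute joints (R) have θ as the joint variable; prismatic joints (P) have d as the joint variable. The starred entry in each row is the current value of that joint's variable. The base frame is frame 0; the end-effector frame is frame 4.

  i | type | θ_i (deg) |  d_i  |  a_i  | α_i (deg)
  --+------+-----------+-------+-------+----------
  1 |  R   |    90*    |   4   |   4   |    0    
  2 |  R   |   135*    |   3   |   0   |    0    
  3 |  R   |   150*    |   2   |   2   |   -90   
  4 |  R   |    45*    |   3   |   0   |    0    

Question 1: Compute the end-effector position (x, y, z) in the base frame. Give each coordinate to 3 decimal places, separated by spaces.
after link 1: o_1 = (0.0000, 4.0000, 4.0000)
after link 2: o_2 = (0.0000, 4.0000, 7.0000)
after link 3: o_3 = (1.9319, 4.5176, 9.0000)
after link 4: o_4 = (1.1554, 7.4154, 9.0000)

1.155 7.415 9.000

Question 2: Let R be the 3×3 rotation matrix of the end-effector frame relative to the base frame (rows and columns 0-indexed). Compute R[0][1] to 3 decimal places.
End-effector y-axis (col 1 of R) = (-0.6830,-0.1830,-0.7071)
R[0][1] = -0.6830

-0.683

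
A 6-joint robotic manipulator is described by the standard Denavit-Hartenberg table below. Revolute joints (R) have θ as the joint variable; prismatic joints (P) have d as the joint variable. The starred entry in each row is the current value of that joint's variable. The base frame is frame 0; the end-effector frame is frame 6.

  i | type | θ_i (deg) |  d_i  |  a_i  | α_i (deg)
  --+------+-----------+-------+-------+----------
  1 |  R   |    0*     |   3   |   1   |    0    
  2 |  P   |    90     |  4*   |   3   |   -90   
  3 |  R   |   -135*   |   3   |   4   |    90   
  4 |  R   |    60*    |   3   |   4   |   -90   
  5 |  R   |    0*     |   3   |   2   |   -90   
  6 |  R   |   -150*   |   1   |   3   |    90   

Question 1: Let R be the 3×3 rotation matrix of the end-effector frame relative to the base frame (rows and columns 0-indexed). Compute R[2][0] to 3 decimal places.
End-effector x-axis (col 0 of R) = (0.5000,0.6124,-0.6124)
R[2][0] = -0.6124

-0.612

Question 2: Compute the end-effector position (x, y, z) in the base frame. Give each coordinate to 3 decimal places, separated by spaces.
-7.196 0.310 6.861

after link 1: o_1 = (1.0000, 0.0000, 3.0000)
after link 2: o_2 = (1.0000, 3.0000, 7.0000)
after link 3: o_3 = (-2.0000, 0.1716, 9.8284)
after link 4: o_4 = (-5.4641, -3.3640, 9.1213)
after link 5: o_5 = (-8.6962, -2.2340, 7.9913)
after link 6: o_6 = (-7.1962, 0.3103, 6.8613)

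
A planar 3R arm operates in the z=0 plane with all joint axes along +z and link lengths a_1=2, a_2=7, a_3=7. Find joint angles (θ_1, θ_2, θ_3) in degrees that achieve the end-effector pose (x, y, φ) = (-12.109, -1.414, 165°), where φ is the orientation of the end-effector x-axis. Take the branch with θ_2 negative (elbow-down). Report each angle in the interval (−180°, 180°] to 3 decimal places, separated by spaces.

-45.006 -119.997 -29.997

wrist centre = target − a_3·(cos φ, sin φ) = (-5.3475, -3.2257)
cos θ_2 = (39.0013−2²−7²)/(2·2·7) = -0.5000; θ_2 = -119.9969° (elbow-down)
β = atan2(-3.2257,-5.3475) = -148.9008°; ψ = atan2(-6.0624,-1.4997) = -103.8945°
θ_1 = β − ψ = -45.0062°
θ_3 = φ − θ_1 − θ_2 = -29.9969° (wrapped to (-180°,180°])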